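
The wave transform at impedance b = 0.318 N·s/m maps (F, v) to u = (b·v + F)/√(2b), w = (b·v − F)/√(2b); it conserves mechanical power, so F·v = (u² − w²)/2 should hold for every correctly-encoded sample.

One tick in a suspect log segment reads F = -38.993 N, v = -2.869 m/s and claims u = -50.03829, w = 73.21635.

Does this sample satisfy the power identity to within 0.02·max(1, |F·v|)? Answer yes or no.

no

F·v = (-38.993)×(-2.869) = 111.87092 W.
(u² − w²)/2 = (2503.83047 − 5360.63391)/2 = -1428.40172 W.
|Δ| = 1540.27264;  2% of max(1, |F·v|) = 2.23742.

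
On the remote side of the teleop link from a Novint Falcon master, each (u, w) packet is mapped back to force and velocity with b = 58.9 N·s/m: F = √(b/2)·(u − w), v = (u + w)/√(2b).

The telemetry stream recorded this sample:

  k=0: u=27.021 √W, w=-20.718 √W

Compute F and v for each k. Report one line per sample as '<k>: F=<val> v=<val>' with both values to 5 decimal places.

k=0: u−w=47.73900, u+w=6.30300; √(b/2)=5.42679, √(2b)=10.85357; F=5.42679×47.739=259.06931, v=6.30300/10.85357=0.58073

0: F=259.06931 v=0.58073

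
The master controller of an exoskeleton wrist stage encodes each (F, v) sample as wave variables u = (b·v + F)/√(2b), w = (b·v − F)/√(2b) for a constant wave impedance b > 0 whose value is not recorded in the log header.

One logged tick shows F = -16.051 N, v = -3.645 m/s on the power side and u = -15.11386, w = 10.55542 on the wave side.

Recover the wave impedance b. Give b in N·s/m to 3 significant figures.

b = 0.782 N·s/m

u + w = -4.5584;  u + w = √(2b)·v, so √(2b) = -4.5584/(-3.645) = 1.2506.
b = (√(2b))²/2 = 1.5640/2 = 0.7820.
(Check via u − w = 2F/√(2b): u − w = -25.6693, 2F/√(2b) = -25.6693.)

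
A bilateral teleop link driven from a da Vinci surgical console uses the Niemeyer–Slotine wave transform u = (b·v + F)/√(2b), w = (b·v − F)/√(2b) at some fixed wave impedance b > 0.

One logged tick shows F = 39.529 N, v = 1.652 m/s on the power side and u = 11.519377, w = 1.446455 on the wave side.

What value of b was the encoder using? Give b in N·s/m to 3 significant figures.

u + w = 12.965832;  u + w = √(2b)·v, so √(2b) = 12.965832/1.652 = 7.848567.
b = (√(2b))²/2 = 61.599997/2 = 30.799999.
(Check via u − w = 2F/√(2b): u − w = 10.072922, 2F/√(2b) = 10.072922.)

b = 30.8 N·s/m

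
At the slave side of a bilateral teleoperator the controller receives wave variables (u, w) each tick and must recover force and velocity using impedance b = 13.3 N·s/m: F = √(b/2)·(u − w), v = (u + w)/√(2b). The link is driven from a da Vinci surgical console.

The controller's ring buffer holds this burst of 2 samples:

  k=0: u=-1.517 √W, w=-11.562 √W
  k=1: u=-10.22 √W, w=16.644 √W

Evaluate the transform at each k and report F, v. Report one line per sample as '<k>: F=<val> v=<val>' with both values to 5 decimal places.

0: F=25.90364 v=-2.53591
1: F=-69.27579 v=1.24556

k=0: u−w=10.04500, u+w=-13.07900; √(b/2)=2.57876, √(2b)=5.15752; F=2.57876×10.045=25.90364, v=-13.07900/5.15752=-2.53591
k=1: u−w=-26.86400, u+w=6.42400; √(b/2)=2.57876, √(2b)=5.15752; F=2.57876×(-26.864)=-69.27579, v=6.42400/5.15752=1.24556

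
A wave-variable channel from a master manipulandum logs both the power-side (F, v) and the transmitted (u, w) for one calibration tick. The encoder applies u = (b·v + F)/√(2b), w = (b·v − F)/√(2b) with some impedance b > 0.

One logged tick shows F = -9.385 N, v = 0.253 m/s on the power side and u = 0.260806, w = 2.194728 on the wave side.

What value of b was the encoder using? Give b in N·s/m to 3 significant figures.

u + w = 2.455534;  u + w = √(2b)·v, so √(2b) = 2.455534/0.253 = 9.705668.
b = (√(2b))²/2 = 94.199991/2 = 47.099996.
(Check via u − w = 2F/√(2b): u − w = -1.933922, 2F/√(2b) = -1.933922.)

b = 47.1 N·s/m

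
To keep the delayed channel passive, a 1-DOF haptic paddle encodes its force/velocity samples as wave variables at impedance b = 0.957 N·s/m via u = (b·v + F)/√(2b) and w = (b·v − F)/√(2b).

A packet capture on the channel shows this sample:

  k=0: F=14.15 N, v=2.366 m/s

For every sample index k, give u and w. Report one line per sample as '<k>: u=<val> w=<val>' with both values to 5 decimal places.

k=0: b·v=0.957×2.366=2.26426; √(2b)=1.38347; u=(2.26426+14.15)/1.38347=11.86453, w=(2.26426−14.15)/1.38347=-8.59123

0: u=11.86453 w=-8.59123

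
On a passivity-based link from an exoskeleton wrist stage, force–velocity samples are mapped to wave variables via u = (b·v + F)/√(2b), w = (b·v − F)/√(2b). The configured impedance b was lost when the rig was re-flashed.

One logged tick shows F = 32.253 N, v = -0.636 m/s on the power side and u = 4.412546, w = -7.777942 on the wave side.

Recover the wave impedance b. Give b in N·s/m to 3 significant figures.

b = 14 N·s/m

u + w = -3.365396;  u + w = √(2b)·v, so √(2b) = -3.365396/(-0.636) = 5.291503.
b = (√(2b))²/2 = 28.000006/2 = 14.000003.
(Check via u − w = 2F/√(2b): u − w = 12.190488, 2F/√(2b) = 12.190487.)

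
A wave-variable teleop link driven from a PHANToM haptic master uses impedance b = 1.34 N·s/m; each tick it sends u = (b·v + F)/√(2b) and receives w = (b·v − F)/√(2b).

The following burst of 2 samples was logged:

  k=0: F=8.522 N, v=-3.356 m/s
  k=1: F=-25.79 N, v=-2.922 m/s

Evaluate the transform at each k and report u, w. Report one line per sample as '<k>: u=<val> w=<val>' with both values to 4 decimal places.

0: u=2.4586 w=-7.9526
1: u=-18.1455 w=13.3620

k=0: b·v=1.34×(-3.356)=-4.4970; √(2b)=1.6371; u=(-4.4970+8.522)/1.6371=2.4586, w=(-4.4970−8.522)/1.6371=-7.9526
k=1: b·v=1.34×(-2.922)=-3.9155; √(2b)=1.6371; u=(-3.9155+(-25.79))/1.6371=-18.1455, w=(-3.9155−(-25.79))/1.6371=13.3620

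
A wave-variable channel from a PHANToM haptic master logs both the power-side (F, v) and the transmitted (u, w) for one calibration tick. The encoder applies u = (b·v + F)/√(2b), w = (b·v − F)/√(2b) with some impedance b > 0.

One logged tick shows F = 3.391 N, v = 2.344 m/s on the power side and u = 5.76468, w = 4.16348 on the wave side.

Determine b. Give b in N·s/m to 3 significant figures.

u + w = 9.92816;  u + w = √(2b)·v, so √(2b) = 9.92816/2.344 = 4.23556.
b = (√(2b))²/2 = 17.94000/2 = 8.97000.
(Check via u − w = 2F/√(2b): u − w = 1.60120, 2F/√(2b) = 1.60120.)

b = 8.97 N·s/m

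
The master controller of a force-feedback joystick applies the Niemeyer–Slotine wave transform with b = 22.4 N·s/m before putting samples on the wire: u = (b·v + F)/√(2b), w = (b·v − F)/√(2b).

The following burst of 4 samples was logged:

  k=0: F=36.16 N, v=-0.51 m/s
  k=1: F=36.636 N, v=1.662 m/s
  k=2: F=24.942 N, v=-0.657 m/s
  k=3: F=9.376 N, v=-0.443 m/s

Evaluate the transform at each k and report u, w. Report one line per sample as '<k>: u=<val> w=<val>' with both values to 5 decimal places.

k=0: b·v=22.4×(-0.51)=-11.42400; √(2b)=6.69328; u=(-11.42400+36.16)/6.69328=3.69565, w=(-11.42400−36.16)/6.69328=-7.10922
k=1: b·v=22.4×1.662=37.22880; √(2b)=6.69328; u=(37.22880+36.636)/6.69328=11.03567, w=(37.22880−36.636)/6.69328=0.08857
k=2: b·v=22.4×(-0.657)=-14.71680; √(2b)=6.69328; u=(-14.71680+24.942)/6.69328=1.52768, w=(-14.71680−24.942)/6.69328=-5.92517
k=3: b·v=22.4×(-0.443)=-9.92320; √(2b)=6.69328; u=(-9.92320+9.376)/6.69328=-0.08175, w=(-9.92320−9.376)/6.69328=-2.88337

0: u=3.69565 w=-7.10922
1: u=11.03567 w=0.08857
2: u=1.52768 w=-5.92517
3: u=-0.08175 w=-2.88337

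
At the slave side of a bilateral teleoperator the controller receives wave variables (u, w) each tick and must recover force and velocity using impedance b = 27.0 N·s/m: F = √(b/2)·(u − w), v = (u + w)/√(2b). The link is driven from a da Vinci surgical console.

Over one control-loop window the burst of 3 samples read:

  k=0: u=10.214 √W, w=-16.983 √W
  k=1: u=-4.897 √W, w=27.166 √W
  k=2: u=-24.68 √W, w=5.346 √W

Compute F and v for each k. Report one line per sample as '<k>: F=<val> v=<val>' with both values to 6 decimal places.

0: F=99.928159 v=-0.921144
1: F=-117.806984 v=3.030427
2: F=-110.322569 v=-2.631024

k=0: u−w=27.197000, u+w=-6.769000; √(b/2)=3.674235, √(2b)=7.348469; F=3.674235×27.197=99.928159, v=-6.769000/7.348469=-0.921144
k=1: u−w=-32.063000, u+w=22.269000; √(b/2)=3.674235, √(2b)=7.348469; F=3.674235×(-32.063)=-117.806984, v=22.269000/7.348469=3.030427
k=2: u−w=-30.026000, u+w=-19.334000; √(b/2)=3.674235, √(2b)=7.348469; F=3.674235×(-30.026)=-110.322569, v=-19.334000/7.348469=-2.631024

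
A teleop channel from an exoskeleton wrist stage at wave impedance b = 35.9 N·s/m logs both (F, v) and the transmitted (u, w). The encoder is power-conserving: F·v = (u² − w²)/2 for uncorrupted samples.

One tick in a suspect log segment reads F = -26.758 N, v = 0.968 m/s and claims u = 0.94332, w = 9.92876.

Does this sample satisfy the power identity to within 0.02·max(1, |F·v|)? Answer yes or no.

F·v = (-26.758)×0.968 = -25.9017 W.
(u² − w²)/2 = (0.8899 − 98.5803)/2 = -48.8452 W.
|Δ| = 22.9435;  2% of max(1, |F·v|) = 0.5180.

no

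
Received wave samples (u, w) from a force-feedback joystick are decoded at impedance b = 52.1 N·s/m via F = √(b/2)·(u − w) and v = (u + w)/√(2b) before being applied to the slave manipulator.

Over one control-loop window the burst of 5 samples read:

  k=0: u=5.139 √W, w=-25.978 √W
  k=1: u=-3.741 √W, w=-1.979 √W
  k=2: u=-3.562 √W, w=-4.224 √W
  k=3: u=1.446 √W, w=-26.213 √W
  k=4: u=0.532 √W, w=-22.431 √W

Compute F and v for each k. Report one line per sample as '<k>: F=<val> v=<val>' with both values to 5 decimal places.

0: F=158.81868 v=-2.04147
1: F=-8.99311 v=-0.56035
2: F=3.37880 v=-0.76275
3: F=141.16932 v=-2.42627
4: F=117.20132 v=-2.14531

k=0: u−w=31.11700, u+w=-20.83900; √(b/2)=5.10392, √(2b)=10.20784; F=5.10392×31.117=158.81868, v=-20.83900/10.20784=-2.04147
k=1: u−w=-1.76200, u+w=-5.72000; √(b/2)=5.10392, √(2b)=10.20784; F=5.10392×(-1.762)=-8.99311, v=-5.72000/10.20784=-0.56035
k=2: u−w=0.66200, u+w=-7.78600; √(b/2)=5.10392, √(2b)=10.20784; F=5.10392×0.662=3.37880, v=-7.78600/10.20784=-0.76275
k=3: u−w=27.65900, u+w=-24.76700; √(b/2)=5.10392, √(2b)=10.20784; F=5.10392×27.659=141.16932, v=-24.76700/10.20784=-2.42627
k=4: u−w=22.96300, u+w=-21.89900; √(b/2)=5.10392, √(2b)=10.20784; F=5.10392×22.963=117.20132, v=-21.89900/10.20784=-2.14531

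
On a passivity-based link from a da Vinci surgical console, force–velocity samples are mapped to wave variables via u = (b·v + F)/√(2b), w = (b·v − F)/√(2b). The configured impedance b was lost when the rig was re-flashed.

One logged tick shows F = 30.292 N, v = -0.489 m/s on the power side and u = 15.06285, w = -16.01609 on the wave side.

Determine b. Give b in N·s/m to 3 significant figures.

u + w = -0.9532;  u + w = √(2b)·v, so √(2b) = -0.9532/(-0.489) = 1.9494.
b = (√(2b))²/2 = 3.8000/2 = 1.9000.
(Check via u − w = 2F/√(2b): u − w = 31.0789, 2F/√(2b) = 31.0788.)

b = 1.9 N·s/m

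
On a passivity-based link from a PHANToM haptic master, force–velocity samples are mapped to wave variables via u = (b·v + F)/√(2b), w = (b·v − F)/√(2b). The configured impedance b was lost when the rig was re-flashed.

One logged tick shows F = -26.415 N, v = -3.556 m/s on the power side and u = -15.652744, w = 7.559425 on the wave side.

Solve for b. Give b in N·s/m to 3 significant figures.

b = 2.59 N·s/m

u + w = -8.093319;  u + w = √(2b)·v, so √(2b) = -8.093319/(-3.556) = 2.275961.
b = (√(2b))²/2 = 5.180001/2 = 2.590000.
(Check via u − w = 2F/√(2b): u − w = -23.212169, 2F/√(2b) = -23.212168.)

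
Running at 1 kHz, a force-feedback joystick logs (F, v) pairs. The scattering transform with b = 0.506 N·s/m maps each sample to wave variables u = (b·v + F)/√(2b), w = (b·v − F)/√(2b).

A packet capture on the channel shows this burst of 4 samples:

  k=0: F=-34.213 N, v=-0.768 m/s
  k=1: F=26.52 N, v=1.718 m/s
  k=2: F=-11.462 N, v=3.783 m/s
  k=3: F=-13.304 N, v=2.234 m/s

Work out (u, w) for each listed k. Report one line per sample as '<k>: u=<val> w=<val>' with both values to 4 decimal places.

0: u=-34.3958 w=33.6233
1: u=27.2264 w=-25.4982
2: u=-9.4910 w=13.2967
3: u=-12.1012 w=14.3486

k=0: b·v=0.506×(-0.768)=-0.3886; √(2b)=1.0060; u=(-0.3886+(-34.213))/1.0060=-34.3958, w=(-0.3886−(-34.213))/1.0060=33.6233
k=1: b·v=0.506×1.718=0.8693; √(2b)=1.0060; u=(0.8693+26.52)/1.0060=27.2264, w=(0.8693−26.52)/1.0060=-25.4982
k=2: b·v=0.506×3.783=1.9142; √(2b)=1.0060; u=(1.9142+(-11.462))/1.0060=-9.4910, w=(1.9142−(-11.462))/1.0060=13.2967
k=3: b·v=0.506×2.234=1.1304; √(2b)=1.0060; u=(1.1304+(-13.304))/1.0060=-12.1012, w=(1.1304−(-13.304))/1.0060=14.3486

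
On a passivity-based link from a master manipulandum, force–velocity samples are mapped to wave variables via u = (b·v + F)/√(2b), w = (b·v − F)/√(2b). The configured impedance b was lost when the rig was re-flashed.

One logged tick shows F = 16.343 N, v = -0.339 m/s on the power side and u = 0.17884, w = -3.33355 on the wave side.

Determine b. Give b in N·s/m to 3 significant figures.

u + w = -3.1547;  u + w = √(2b)·v, so √(2b) = -3.1547/(-0.339) = 9.3059.
b = (√(2b))²/2 = 86.6003/2 = 43.3002.
(Check via u − w = 2F/√(2b): u − w = 3.5124, 2F/√(2b) = 3.5124.)

b = 43.3 N·s/m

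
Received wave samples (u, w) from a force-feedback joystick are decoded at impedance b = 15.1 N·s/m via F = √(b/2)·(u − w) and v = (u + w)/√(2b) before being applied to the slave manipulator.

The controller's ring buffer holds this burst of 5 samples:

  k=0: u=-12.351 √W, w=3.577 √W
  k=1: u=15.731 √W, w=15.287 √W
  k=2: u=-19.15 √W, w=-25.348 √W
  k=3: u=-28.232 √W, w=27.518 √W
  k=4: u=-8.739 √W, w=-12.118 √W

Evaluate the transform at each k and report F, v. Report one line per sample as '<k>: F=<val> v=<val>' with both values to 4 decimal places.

k=0: u−w=-15.9280, u+w=-8.7740; √(b/2)=2.7477, √(2b)=5.4955; F=2.7477×(-15.928)=-43.7658, v=-8.7740/5.4955=-1.5966
k=1: u−w=0.4440, u+w=31.0180; √(b/2)=2.7477, √(2b)=5.4955; F=2.7477×0.444=1.2200, v=31.0180/5.4955=5.6443
k=2: u−w=6.1980, u+w=-44.4980; √(b/2)=2.7477, √(2b)=5.4955; F=2.7477×6.198=17.0304, v=-44.4980/5.4955=-8.0972
k=3: u−w=-55.7500, u+w=-0.7140; √(b/2)=2.7477, √(2b)=5.4955; F=2.7477×(-55.75)=-153.1857, v=-0.7140/5.4955=-0.1299
k=4: u−w=3.3790, u+w=-20.8570; √(b/2)=2.7477, √(2b)=5.4955; F=2.7477×3.379=9.2846, v=-20.8570/5.4955=-3.7953

0: F=-43.7658 v=-1.5966
1: F=1.2200 v=5.6443
2: F=17.0304 v=-8.0972
3: F=-153.1857 v=-0.1299
4: F=9.2846 v=-3.7953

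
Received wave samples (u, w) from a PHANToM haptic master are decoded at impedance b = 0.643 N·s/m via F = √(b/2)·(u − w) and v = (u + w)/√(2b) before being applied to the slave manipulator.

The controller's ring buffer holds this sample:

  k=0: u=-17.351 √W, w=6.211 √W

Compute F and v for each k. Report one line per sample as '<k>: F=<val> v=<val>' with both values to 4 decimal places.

k=0: u−w=-23.5620, u+w=-11.1400; √(b/2)=0.5670, √(2b)=1.1340; F=0.5670×(-23.562)=-13.3599, v=-11.1400/1.1340=-9.8235

0: F=-13.3599 v=-9.8235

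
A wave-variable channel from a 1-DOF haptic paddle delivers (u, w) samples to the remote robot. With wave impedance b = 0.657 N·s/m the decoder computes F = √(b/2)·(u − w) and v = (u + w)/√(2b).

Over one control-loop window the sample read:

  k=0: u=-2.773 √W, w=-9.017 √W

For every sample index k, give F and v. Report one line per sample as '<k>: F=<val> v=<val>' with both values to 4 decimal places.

0: F=3.5787 v=-10.2853

k=0: u−w=6.2440, u+w=-11.7900; √(b/2)=0.5731, √(2b)=1.1463; F=0.5731×6.244=3.5787, v=-11.7900/1.1463=-10.2853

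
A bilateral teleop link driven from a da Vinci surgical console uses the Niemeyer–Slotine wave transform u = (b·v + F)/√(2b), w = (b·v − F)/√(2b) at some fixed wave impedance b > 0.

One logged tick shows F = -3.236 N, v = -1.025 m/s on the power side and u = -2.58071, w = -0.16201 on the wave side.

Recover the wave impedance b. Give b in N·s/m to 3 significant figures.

b = 3.58 N·s/m

u + w = -2.7427;  u + w = √(2b)·v, so √(2b) = -2.7427/(-1.025) = 2.6758.
b = (√(2b))²/2 = 7.1600/2 = 3.5800.
(Check via u − w = 2F/√(2b): u − w = -2.4187, 2F/√(2b) = -2.4187.)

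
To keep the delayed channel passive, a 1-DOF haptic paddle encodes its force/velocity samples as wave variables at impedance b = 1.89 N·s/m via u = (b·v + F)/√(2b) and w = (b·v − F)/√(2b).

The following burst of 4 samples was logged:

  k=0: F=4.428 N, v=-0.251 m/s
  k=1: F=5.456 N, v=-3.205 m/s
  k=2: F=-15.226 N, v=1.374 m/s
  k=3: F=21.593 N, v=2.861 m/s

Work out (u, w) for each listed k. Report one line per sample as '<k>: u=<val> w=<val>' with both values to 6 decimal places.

k=0: b·v=1.89×(-0.251)=-0.474390; √(2b)=1.944222; u=(-0.474390+4.428)/1.944222=2.033518, w=(-0.474390−4.428)/1.944222=-2.521517
k=1: b·v=1.89×(-3.205)=-6.057450; √(2b)=1.944222; u=(-6.057450+5.456)/1.944222=-0.309352, w=(-6.057450−5.456)/1.944222=-5.921880
k=2: b·v=1.89×1.374=2.596860; √(2b)=1.944222; u=(2.596860+(-15.226))/1.944222=-6.495729, w=(2.596860−(-15.226))/1.944222=9.167090
k=3: b·v=1.89×2.861=5.407290; √(2b)=1.944222; u=(5.407290+21.593)/1.944222=13.887451, w=(5.407290−21.593)/1.944222=-8.325031

0: u=2.033518 w=-2.521517
1: u=-0.309352 w=-5.921880
2: u=-6.495729 w=9.167090
3: u=13.887451 w=-8.325031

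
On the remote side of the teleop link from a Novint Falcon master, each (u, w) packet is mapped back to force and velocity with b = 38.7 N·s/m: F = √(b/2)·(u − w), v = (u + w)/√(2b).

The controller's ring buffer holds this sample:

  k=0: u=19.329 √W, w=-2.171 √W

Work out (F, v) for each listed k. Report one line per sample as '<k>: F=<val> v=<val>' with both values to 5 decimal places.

k=0: u−w=21.50000, u+w=17.15800; √(b/2)=4.39886, √(2b)=8.79773; F=4.39886×21.5=94.57557, v=17.15800/8.79773=1.95028

0: F=94.57557 v=1.95028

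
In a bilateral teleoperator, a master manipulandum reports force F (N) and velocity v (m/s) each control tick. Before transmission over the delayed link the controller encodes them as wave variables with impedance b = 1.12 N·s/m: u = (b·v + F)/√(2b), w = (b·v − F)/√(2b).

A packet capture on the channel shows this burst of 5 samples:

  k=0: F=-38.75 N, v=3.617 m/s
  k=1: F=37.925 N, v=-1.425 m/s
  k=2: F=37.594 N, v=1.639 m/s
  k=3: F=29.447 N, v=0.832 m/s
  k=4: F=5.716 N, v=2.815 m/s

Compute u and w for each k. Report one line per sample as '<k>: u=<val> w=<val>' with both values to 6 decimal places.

0: u=-23.184218 w=28.597648
1: u=24.273334 w=-26.406079
2: u=26.345063 w=-23.892033
3: u=20.297716 w=-19.052493
4: u=5.925716 w=-1.712610

k=0: b·v=1.12×3.617=4.051040; √(2b)=1.496663; u=(4.051040+(-38.75))/1.496663=-23.184218, w=(4.051040−(-38.75))/1.496663=28.597648
k=1: b·v=1.12×(-1.425)=-1.596000; √(2b)=1.496663; u=(-1.596000+37.925)/1.496663=24.273334, w=(-1.596000−37.925)/1.496663=-26.406079
k=2: b·v=1.12×1.639=1.835680; √(2b)=1.496663; u=(1.835680+37.594)/1.496663=26.345063, w=(1.835680−37.594)/1.496663=-23.892033
k=3: b·v=1.12×0.832=0.931840; √(2b)=1.496663; u=(0.931840+29.447)/1.496663=20.297716, w=(0.931840−29.447)/1.496663=-19.052493
k=4: b·v=1.12×2.815=3.152800; √(2b)=1.496663; u=(3.152800+5.716)/1.496663=5.925716, w=(3.152800−5.716)/1.496663=-1.712610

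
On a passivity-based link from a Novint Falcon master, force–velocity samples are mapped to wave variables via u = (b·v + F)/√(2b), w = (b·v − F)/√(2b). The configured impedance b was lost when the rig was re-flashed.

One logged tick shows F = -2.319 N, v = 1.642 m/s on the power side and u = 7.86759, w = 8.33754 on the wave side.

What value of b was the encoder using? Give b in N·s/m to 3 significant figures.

b = 48.7 N·s/m

u + w = 16.2051;  u + w = √(2b)·v, so √(2b) = 16.2051/1.642 = 9.8691.
b = (√(2b))²/2 = 97.3999/2 = 48.7000.
(Check via u − w = 2F/√(2b): u − w = -0.4700, 2F/√(2b) = -0.4699.)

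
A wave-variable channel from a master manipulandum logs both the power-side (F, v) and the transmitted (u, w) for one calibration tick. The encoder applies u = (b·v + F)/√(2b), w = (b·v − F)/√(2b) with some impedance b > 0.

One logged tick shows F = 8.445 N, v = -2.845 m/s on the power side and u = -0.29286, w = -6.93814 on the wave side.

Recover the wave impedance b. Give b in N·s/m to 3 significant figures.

u + w = -7.23100;  u + w = √(2b)·v, so √(2b) = -7.23100/(-2.845) = 2.54165.
b = (√(2b))²/2 = 6.45999/2 = 3.23000.
(Check via u − w = 2F/√(2b): u − w = 6.64528, 2F/√(2b) = 6.64528.)

b = 3.23 N·s/m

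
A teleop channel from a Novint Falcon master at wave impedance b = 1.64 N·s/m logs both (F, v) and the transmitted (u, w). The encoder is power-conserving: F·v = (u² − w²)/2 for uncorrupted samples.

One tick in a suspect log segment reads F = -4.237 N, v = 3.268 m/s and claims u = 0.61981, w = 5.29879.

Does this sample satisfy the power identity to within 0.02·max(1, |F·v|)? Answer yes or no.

F·v = (-4.237)×3.268 = -13.8465 W.
(u² − w²)/2 = (0.3842 − 28.0772)/2 = -13.8465 W.
|Δ| = 0.0000;  2% of max(1, |F·v|) = 0.2769.

yes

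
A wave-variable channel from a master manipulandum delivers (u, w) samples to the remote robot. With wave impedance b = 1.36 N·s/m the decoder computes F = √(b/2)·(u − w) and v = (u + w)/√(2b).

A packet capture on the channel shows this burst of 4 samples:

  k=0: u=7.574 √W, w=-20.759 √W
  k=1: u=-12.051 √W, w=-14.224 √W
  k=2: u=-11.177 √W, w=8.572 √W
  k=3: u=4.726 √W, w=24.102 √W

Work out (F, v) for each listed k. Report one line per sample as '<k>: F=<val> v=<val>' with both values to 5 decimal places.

k=0: u−w=28.33300, u+w=-13.18500; √(b/2)=0.82462, √(2b)=1.64924; F=0.82462×28.333=23.36399, v=-13.18500/1.64924=-7.99458
k=1: u−w=2.17300, u+w=-26.27500; √(b/2)=0.82462, √(2b)=1.64924; F=0.82462×2.173=1.79190, v=-26.27500/1.64924=-15.93156
k=2: u−w=-19.74900, u+w=-2.60500; √(b/2)=0.82462, √(2b)=1.64924; F=0.82462×(-19.749)=-16.28544, v=-2.60500/1.64924=-1.57951
k=3: u−w=-19.37600, u+w=28.82800; √(b/2)=0.82462, √(2b)=1.64924; F=0.82462×(-19.376)=-15.97786, v=28.82800/1.64924=17.47954

0: F=23.36399 v=-7.99458
1: F=1.79190 v=-15.93156
2: F=-16.28544 v=-1.57951
3: F=-15.97786 v=17.47954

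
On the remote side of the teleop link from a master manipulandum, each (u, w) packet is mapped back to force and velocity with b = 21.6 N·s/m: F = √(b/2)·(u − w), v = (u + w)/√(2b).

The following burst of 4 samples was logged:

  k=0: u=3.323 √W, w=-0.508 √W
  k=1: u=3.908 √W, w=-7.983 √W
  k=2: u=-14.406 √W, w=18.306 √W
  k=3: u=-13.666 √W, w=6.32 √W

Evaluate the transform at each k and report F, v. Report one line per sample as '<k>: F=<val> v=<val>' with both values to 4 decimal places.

0: F=12.5900 v=0.4283
1: F=39.0778 v=-0.6200
2: F=-107.5026 v=0.5934
3: F=-65.6807 v=-1.1177

k=0: u−w=3.8310, u+w=2.8150; √(b/2)=3.2863, √(2b)=6.5727; F=3.2863×3.831=12.5900, v=2.8150/6.5727=0.4283
k=1: u−w=11.8910, u+w=-4.0750; √(b/2)=3.2863, √(2b)=6.5727; F=3.2863×11.891=39.0778, v=-4.0750/6.5727=-0.6200
k=2: u−w=-32.7120, u+w=3.9000; √(b/2)=3.2863, √(2b)=6.5727; F=3.2863×(-32.712)=-107.5026, v=3.9000/6.5727=0.5934
k=3: u−w=-19.9860, u+w=-7.3460; √(b/2)=3.2863, √(2b)=6.5727; F=3.2863×(-19.986)=-65.6807, v=-7.3460/6.5727=-1.1177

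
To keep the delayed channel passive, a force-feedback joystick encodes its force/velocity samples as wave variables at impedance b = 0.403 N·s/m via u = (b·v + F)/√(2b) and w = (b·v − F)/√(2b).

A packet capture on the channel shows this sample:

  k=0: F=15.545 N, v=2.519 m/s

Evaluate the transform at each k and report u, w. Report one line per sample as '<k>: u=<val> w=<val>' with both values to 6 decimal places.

0: u=18.445776 w=-16.184281

k=0: b·v=0.403×2.519=1.015157; √(2b)=0.897775; u=(1.015157+15.545)/0.897775=18.445776, w=(1.015157−15.545)/0.897775=-16.184281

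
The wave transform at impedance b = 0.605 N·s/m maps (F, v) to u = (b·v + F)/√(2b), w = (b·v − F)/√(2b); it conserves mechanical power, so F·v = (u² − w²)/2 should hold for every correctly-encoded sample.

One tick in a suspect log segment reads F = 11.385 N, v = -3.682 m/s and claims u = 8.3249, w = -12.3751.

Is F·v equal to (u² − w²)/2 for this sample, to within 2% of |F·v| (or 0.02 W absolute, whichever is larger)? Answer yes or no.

F·v = 11.385×(-3.682) = -41.919570 W.
(u² − w²)/2 = (69.303960 − 153.143100)/2 = -41.919570 W.
|Δ| = 0.000000;  2% of max(1, |F·v|) = 0.838391.

yes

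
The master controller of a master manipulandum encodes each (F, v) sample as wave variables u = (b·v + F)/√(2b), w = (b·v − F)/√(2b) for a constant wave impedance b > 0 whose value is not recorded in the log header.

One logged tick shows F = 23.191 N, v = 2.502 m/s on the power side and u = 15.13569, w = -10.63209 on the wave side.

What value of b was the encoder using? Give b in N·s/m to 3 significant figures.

u + w = 4.50360;  u + w = √(2b)·v, so √(2b) = 4.50360/2.502 = 1.80000.
b = (√(2b))²/2 = 3.24000/2 = 1.62000.
(Check via u − w = 2F/√(2b): u − w = 25.76778, 2F/√(2b) = 25.76778.)

b = 1.62 N·s/m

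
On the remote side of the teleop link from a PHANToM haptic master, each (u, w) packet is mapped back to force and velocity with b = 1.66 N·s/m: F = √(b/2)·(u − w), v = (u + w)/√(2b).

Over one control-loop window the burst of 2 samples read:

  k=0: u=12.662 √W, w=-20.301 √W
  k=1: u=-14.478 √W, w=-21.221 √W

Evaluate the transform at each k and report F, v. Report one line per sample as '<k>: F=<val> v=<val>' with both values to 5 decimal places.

k=0: u−w=32.96300, u+w=-7.63900; √(b/2)=0.91104, √(2b)=1.82209; F=0.91104×32.963=30.03072, v=-7.63900/1.82209=-4.19245
k=1: u−w=6.74300, u+w=-35.69900; √(b/2)=0.91104, √(2b)=1.82209; F=0.91104×6.743=6.14317, v=-35.69900/1.82209=-19.59237

0: F=30.03072 v=-4.19245
1: F=6.14317 v=-19.59237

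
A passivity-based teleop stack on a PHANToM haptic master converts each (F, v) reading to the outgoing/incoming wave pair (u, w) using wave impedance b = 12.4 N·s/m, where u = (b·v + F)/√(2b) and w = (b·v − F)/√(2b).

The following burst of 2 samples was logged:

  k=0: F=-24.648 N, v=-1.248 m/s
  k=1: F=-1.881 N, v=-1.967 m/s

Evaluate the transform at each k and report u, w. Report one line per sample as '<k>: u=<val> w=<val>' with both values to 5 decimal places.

k=0: b·v=12.4×(-1.248)=-15.47520; √(2b)=4.97996; u=(-15.47520+(-24.648))/4.97996=-8.05693, w=(-15.47520−(-24.648))/4.97996=1.84194
k=1: b·v=12.4×(-1.967)=-24.39080; √(2b)=4.97996; u=(-24.39080+(-1.881))/4.97996=-5.27550, w=(-24.39080−(-1.881))/4.97996=-4.52008

0: u=-8.05693 w=1.84194
1: u=-5.27550 w=-4.52008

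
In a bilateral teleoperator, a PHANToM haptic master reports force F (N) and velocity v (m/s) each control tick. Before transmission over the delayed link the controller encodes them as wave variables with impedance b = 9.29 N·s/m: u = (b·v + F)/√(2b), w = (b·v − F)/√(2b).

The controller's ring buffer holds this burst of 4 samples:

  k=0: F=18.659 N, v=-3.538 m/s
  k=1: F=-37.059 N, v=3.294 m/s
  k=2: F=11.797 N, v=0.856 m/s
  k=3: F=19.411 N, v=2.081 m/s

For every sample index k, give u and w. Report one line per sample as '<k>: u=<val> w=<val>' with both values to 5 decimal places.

k=0: b·v=9.29×(-3.538)=-32.86802; √(2b)=4.31045; u=(-32.86802+18.659)/4.31045=-3.29641, w=(-32.86802−18.659)/4.31045=-11.95397
k=1: b·v=9.29×3.294=30.60126; √(2b)=4.31045; u=(30.60126+(-37.059))/4.31045=-1.49816, w=(30.60126−(-37.059))/4.31045=15.69679
k=2: b·v=9.29×0.856=7.95224; √(2b)=4.31045; u=(7.95224+11.797)/4.31045=4.58171, w=(7.95224−11.797)/4.31045=-0.89196
k=3: b·v=9.29×2.081=19.33249; √(2b)=4.31045; u=(19.33249+19.411)/4.31045=8.98827, w=(19.33249−19.411)/4.31045=-0.01821

0: u=-3.29641 w=-11.95397
1: u=-1.49816 w=15.69679
2: u=4.58171 w=-0.89196
3: u=8.98827 w=-0.01821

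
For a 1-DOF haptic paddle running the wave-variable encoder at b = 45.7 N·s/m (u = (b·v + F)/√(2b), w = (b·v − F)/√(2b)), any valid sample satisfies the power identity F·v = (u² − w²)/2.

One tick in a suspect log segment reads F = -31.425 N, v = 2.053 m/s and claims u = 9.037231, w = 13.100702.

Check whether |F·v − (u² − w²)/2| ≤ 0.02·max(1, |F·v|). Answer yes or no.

no

F·v = (-31.425)×2.053 = -64.515525 W.
(u² − w²)/2 = (81.671544 − 171.628393)/2 = -44.978424 W.
|Δ| = 19.537101;  2% of max(1, |F·v|) = 1.290310.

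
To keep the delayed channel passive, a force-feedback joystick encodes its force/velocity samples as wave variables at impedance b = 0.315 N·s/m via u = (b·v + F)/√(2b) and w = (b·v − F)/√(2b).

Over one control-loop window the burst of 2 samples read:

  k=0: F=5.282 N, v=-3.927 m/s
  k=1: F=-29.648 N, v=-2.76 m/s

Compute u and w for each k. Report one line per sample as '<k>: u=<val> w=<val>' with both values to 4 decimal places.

0: u=5.0962 w=-8.2132
1: u=-38.4483 w=36.2576

k=0: b·v=0.315×(-3.927)=-1.2370; √(2b)=0.7937; u=(-1.2370+5.282)/0.7937=5.0962, w=(-1.2370−5.282)/0.7937=-8.2132
k=1: b·v=0.315×(-2.76)=-0.8694; √(2b)=0.7937; u=(-0.8694+(-29.648))/0.7937=-38.4483, w=(-0.8694−(-29.648))/0.7937=36.2576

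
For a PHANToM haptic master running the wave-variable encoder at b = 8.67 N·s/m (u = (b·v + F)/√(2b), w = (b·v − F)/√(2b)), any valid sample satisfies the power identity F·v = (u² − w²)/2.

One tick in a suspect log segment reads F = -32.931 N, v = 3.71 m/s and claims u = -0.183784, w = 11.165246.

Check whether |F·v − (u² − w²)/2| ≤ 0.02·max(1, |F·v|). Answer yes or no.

no

F·v = (-32.931)×3.71 = -122.174010 W.
(u² − w²)/2 = (0.033777 − 124.662718)/2 = -62.314471 W.
|Δ| = 59.859539;  2% of max(1, |F·v|) = 2.443480.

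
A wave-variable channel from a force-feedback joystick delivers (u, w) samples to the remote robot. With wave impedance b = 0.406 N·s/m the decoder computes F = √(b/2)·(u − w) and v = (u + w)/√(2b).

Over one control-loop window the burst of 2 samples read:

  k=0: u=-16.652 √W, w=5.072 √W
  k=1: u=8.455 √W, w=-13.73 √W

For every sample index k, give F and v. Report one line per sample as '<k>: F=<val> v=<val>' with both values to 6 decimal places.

k=0: u−w=-21.724000, u+w=-11.580000; √(b/2)=0.450555, √(2b)=0.901110; F=0.450555×(-21.724)=-9.787861, v=-11.580000/0.901110=-12.850811
k=1: u−w=22.185000, u+w=-5.275000; √(b/2)=0.450555, √(2b)=0.901110; F=0.450555×22.185=9.995567, v=-5.275000/0.901110=-5.853889

0: F=-9.787861 v=-12.850811
1: F=9.995567 v=-5.853889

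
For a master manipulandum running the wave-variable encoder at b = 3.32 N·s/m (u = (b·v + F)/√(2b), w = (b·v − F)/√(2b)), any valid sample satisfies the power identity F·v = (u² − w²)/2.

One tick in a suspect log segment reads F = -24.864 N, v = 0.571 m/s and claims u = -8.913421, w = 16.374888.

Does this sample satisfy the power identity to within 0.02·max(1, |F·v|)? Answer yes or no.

no

F·v = (-24.864)×0.571 = -14.197344 W.
(u² − w²)/2 = (79.449074 − 268.136957)/2 = -94.343942 W.
|Δ| = 80.146598;  2% of max(1, |F·v|) = 0.283947.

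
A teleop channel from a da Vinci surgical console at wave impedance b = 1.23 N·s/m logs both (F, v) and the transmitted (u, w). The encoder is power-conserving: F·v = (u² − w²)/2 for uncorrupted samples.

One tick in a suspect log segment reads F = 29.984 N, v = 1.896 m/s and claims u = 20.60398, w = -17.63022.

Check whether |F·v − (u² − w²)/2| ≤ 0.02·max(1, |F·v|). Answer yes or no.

F·v = 29.984×1.896 = 56.8497 W.
(u² − w²)/2 = (424.5240 − 310.8247)/2 = 56.8497 W.
|Δ| = 0.0000;  2% of max(1, |F·v|) = 1.1370.

yes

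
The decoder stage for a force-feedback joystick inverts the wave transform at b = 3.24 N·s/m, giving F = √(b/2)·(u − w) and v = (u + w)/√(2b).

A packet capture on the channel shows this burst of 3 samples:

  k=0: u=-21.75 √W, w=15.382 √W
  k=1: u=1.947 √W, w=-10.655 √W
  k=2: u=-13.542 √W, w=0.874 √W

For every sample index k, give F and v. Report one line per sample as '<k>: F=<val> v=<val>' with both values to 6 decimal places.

0: F=-47.261320 v=-2.501587
1: F=16.039727 v=-3.420825
2: F=-18.348572 v=-4.976460

k=0: u−w=-37.132000, u+w=-6.368000; √(b/2)=1.272792, √(2b)=2.545584; F=1.272792×(-37.132)=-47.261320, v=-6.368000/2.545584=-2.501587
k=1: u−w=12.602000, u+w=-8.708000; √(b/2)=1.272792, √(2b)=2.545584; F=1.272792×12.602=16.039727, v=-8.708000/2.545584=-3.420825
k=2: u−w=-14.416000, u+w=-12.668000; √(b/2)=1.272792, √(2b)=2.545584; F=1.272792×(-14.416)=-18.348572, v=-12.668000/2.545584=-4.976460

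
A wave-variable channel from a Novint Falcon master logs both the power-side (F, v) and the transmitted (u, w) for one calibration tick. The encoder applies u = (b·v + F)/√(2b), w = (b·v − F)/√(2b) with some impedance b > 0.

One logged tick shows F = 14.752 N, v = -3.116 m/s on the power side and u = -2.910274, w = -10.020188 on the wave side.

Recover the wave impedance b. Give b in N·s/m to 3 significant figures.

u + w = -12.930462;  u + w = √(2b)·v, so √(2b) = -12.930462/(-3.116) = 4.149699.
b = (√(2b))²/2 = 17.220002/2 = 8.610001.
(Check via u − w = 2F/√(2b): u − w = 7.109914, 2F/√(2b) = 7.109913.)

b = 8.61 N·s/m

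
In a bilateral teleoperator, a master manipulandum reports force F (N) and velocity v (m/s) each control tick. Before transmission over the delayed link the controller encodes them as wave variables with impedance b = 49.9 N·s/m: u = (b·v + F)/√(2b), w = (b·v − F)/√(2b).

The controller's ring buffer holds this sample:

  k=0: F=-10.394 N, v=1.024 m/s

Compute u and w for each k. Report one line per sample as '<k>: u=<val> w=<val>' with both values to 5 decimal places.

k=0: b·v=49.9×1.024=51.09760; √(2b)=9.98999; u=(51.09760+(-10.394))/9.98999=4.07444, w=(51.09760−(-10.394))/9.98999=6.15532

0: u=4.07444 w=6.15532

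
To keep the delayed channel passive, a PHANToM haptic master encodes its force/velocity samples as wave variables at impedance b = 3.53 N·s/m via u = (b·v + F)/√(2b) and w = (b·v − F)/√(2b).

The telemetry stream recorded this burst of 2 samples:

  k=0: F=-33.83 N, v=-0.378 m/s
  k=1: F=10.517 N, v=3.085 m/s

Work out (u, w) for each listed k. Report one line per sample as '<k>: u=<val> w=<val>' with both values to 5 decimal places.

0: u=-13.23427 w=12.22990
1: u=8.05665 w=0.14040

k=0: b·v=3.53×(-0.378)=-1.33434; √(2b)=2.65707; u=(-1.33434+(-33.83))/2.65707=-13.23427, w=(-1.33434−(-33.83))/2.65707=12.22990
k=1: b·v=3.53×3.085=10.89005; √(2b)=2.65707; u=(10.89005+10.517)/2.65707=8.05665, w=(10.89005−10.517)/2.65707=0.14040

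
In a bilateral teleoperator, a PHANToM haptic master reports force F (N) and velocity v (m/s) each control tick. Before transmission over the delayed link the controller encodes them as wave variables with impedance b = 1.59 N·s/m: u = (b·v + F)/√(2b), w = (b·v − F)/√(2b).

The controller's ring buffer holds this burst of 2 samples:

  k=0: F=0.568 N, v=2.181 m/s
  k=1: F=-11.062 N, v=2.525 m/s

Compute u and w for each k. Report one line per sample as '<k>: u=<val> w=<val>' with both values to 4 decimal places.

k=0: b·v=1.59×2.181=3.4678; √(2b)=1.7833; u=(3.4678+0.568)/1.7833=2.2632, w=(3.4678−0.568)/1.7833=1.6261
k=1: b·v=1.59×2.525=4.0148; √(2b)=1.7833; u=(4.0148+(-11.062))/1.7833=-3.9519, w=(4.0148−(-11.062))/1.7833=8.4546

0: u=2.2632 w=1.6261
1: u=-3.9519 w=8.4546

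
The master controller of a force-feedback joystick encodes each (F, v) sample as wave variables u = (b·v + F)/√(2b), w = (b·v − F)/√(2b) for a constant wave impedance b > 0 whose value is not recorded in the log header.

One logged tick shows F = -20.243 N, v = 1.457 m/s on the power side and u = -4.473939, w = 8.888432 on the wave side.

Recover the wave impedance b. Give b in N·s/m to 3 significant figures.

u + w = 4.414493;  u + w = √(2b)·v, so √(2b) = 4.414493/1.457 = 3.029851.
b = (√(2b))²/2 = 9.179997/2 = 4.589999.
(Check via u − w = 2F/√(2b): u − w = -13.362371, 2F/√(2b) = -13.362373.)

b = 4.59 N·s/m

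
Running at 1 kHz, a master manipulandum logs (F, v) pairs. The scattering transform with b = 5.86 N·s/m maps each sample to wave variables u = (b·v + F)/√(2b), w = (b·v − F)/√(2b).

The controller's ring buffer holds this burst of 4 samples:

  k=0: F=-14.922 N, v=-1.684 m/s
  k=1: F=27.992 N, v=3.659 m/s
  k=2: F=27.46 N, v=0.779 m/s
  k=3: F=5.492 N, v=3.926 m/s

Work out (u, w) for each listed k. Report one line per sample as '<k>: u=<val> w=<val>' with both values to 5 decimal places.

k=0: b·v=5.86×(-1.684)=-9.86824; √(2b)=3.42345; u=(-9.86824+(-14.922))/3.42345=-7.24131, w=(-9.86824−(-14.922))/3.42345=1.47622
k=1: b·v=5.86×3.659=21.44174; √(2b)=3.42345; u=(21.44174+27.992)/3.42345=14.43975, w=(21.44174−27.992)/3.42345=-1.91335
k=2: b·v=5.86×0.779=4.56494; √(2b)=3.42345; u=(4.56494+27.46)/3.42345=9.35458, w=(4.56494−27.46)/3.42345=-6.68772
k=3: b·v=5.86×3.926=23.00636; √(2b)=3.42345; u=(23.00636+5.492)/3.42345=8.32446, w=(23.00636−5.492)/3.42345=5.11600

0: u=-7.24131 w=1.47622
1: u=14.43975 w=-1.91335
2: u=9.35458 w=-6.68772
3: u=8.32446 w=5.11600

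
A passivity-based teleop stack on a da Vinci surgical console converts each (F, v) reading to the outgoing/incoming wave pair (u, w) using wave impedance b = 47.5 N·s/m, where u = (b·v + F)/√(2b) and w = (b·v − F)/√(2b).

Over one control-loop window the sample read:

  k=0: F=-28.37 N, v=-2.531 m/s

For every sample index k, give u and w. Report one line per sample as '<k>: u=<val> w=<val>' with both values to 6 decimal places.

k=0: b·v=47.5×(-2.531)=-120.222500; √(2b)=9.746794; u=(-120.222500+(-28.37))/9.746794=-15.245269, w=(-120.222500−(-28.37))/9.746794=-9.423868

0: u=-15.245269 w=-9.423868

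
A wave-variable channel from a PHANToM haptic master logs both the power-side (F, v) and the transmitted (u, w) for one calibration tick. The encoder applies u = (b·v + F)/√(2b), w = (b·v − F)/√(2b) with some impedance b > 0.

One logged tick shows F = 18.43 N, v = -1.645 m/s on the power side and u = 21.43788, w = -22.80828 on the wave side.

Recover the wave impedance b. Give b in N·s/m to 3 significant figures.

b = 0.347 N·s/m

u + w = -1.3704;  u + w = √(2b)·v, so √(2b) = -1.3704/(-1.645) = 0.8331.
b = (√(2b))²/2 = 0.6940/2 = 0.3470.
(Check via u − w = 2F/√(2b): u − w = 44.2462, 2F/√(2b) = 44.2460.)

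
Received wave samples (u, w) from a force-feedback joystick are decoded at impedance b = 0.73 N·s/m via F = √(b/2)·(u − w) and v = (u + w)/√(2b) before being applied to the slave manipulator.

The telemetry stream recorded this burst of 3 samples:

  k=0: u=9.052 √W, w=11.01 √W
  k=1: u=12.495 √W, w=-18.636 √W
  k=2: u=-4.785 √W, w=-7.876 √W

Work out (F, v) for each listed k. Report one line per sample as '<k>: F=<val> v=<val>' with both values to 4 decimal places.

k=0: u−w=-1.9580, u+w=20.0620; √(b/2)=0.6042, √(2b)=1.2083; F=0.6042×(-1.958)=-1.1829, v=20.0620/1.2083=16.6034
k=1: u−w=31.1310, u+w=-6.1410; √(b/2)=0.6042, √(2b)=1.2083; F=0.6042×31.131=18.8079, v=-6.1410/1.2083=-5.0823
k=2: u−w=3.0910, u+w=-12.6610; √(b/2)=0.6042, √(2b)=1.2083; F=0.6042×3.091=1.8674, v=-12.6610/1.2083=-10.4783

0: F=-1.1829 v=16.6034
1: F=18.8079 v=-5.0823
2: F=1.8674 v=-10.4783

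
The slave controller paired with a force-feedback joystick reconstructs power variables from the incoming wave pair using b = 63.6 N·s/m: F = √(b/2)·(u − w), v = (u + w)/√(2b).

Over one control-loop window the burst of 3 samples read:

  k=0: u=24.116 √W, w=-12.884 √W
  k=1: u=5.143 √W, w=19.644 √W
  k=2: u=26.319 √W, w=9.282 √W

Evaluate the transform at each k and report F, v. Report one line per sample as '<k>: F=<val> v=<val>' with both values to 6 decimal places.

0: F=208.648508 v=0.995895
1: F=-81.773298 v=2.197761
2: F=96.074179 v=3.156593

k=0: u−w=37.000000, u+w=11.232000; √(b/2)=5.639149, √(2b)=11.278298; F=5.639149×37.0=208.648508, v=11.232000/11.278298=0.995895
k=1: u−w=-14.501000, u+w=24.787000; √(b/2)=5.639149, √(2b)=11.278298; F=5.639149×(-14.501)=-81.773298, v=24.787000/11.278298=2.197761
k=2: u−w=17.037000, u+w=35.601000; √(b/2)=5.639149, √(2b)=11.278298; F=5.639149×17.037=96.074179, v=35.601000/11.278298=3.156593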